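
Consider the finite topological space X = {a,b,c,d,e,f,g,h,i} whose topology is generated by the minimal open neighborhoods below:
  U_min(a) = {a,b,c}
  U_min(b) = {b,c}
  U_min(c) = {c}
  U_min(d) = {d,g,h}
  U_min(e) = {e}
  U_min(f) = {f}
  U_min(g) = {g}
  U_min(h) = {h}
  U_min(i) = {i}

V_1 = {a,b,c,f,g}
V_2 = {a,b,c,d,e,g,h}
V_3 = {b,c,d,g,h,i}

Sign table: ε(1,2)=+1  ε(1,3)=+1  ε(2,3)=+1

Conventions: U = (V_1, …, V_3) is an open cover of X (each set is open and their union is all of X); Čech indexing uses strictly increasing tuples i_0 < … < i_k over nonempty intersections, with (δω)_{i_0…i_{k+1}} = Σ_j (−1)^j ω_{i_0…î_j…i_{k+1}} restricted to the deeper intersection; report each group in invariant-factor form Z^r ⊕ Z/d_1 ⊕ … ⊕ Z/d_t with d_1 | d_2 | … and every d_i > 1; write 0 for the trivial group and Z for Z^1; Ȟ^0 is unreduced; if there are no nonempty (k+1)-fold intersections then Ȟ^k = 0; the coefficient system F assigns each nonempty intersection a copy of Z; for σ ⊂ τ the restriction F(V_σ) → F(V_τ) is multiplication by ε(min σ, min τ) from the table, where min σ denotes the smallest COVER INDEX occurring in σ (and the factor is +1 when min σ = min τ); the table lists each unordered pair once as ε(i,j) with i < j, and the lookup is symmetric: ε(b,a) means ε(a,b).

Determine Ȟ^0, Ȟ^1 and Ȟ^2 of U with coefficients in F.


nerve simplices:
  V12={a,b,c,g} V13={b,c,g} V23={b,c,d,g,h}
  V123={b,c,g}
C dims 3,3,1; δ0: rk 2, SNF 1^2; δ1: rk 1, SNF 1^1
degree 0: 3−2−0 = 1 → Ȟ^0 ≅ Z
degree 1: 3−1−2 = 0 → Ȟ^1 ≅ 0
degree 2: 1−0−1 = 0 → Ȟ^2 ≅ 0

Ȟ^0 ≅ Z; Ȟ^1 ≅ 0; Ȟ^2 ≅ 0


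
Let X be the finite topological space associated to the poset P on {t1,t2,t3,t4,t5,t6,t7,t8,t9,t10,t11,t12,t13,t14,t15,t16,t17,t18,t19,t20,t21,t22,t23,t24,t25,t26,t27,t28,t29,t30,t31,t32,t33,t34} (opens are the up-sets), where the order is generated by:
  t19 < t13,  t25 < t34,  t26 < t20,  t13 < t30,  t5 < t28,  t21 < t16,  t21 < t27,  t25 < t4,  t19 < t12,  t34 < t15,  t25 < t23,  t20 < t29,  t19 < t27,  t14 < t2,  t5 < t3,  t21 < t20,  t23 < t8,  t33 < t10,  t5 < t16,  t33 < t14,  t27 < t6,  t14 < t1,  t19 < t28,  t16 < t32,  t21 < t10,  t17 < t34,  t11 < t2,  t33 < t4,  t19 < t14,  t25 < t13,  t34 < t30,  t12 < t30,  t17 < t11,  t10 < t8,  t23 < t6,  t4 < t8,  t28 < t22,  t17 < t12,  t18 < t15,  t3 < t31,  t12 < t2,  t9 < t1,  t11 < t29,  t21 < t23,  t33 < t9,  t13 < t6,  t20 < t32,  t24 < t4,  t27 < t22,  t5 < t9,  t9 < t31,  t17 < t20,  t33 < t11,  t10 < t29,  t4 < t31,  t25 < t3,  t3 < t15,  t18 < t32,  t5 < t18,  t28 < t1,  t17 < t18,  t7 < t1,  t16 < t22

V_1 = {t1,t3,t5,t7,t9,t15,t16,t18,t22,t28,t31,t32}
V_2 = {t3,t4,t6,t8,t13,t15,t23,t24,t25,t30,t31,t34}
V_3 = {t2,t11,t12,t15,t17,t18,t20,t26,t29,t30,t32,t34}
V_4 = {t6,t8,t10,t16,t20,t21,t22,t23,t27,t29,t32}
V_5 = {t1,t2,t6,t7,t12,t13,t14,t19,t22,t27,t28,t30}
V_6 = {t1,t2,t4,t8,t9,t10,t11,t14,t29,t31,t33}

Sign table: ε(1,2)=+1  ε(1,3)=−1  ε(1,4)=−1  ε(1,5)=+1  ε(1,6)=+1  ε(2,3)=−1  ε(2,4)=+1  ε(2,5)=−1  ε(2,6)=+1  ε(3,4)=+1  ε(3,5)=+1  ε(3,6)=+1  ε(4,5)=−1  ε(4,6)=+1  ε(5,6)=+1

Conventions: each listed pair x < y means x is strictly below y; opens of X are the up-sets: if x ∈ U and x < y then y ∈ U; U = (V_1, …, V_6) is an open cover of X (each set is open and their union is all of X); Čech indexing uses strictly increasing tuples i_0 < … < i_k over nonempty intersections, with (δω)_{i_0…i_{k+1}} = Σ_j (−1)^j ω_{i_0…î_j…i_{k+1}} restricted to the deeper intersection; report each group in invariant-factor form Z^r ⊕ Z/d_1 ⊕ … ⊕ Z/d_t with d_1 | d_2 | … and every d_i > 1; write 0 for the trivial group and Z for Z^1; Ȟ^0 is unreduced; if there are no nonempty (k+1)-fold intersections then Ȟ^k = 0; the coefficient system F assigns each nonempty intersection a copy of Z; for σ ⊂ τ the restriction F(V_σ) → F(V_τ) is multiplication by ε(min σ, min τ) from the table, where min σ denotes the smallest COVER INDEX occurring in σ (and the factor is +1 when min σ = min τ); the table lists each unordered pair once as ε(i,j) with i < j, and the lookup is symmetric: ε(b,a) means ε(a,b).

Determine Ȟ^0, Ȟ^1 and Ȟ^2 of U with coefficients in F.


Ȟ^0 ≅ 0,  Ȟ^1 ≅ Z/2,  Ȟ^2 ≅ Z

nerve of the cover:
  V12={t3,t15,t31} V13={t15,t18,t32} V14={t16,t22,t32} V15={t1,t7,t22,t28} V16={t1,t9,t31} V23={t15,t30,t34} V24={t6,t8,t23} V25={t6,t13,t30} V26={t4,t8,t31} V34={t20,t29,t32} V35={t2,t12,t30} V36={t2,t11,t29} V45={t6,t22,t27} V46={t8,t10,t29} V56={t1,t2,t14}
  V123={t15} V126={t31} V134={t32} V145={t22} V156={t1} V235={t30} V245={t6} V246={t8} V346={t29} V356={t2}
C dims 6,15,10; δ0: rk 6, SNF 1^5·2; δ1: rk 9, SNF 1^9
Ȟ^0 = (6 − 6) − 0 = 0, so Ȟ^0 ≅ 0
Ȟ^1 = (15 − 9) − 6 = 0 plus torsion [2], so Ȟ^1 ≅ Z/2
Ȟ^2 = (10 − 0) − 9 = 1, so Ȟ^2 ≅ Z


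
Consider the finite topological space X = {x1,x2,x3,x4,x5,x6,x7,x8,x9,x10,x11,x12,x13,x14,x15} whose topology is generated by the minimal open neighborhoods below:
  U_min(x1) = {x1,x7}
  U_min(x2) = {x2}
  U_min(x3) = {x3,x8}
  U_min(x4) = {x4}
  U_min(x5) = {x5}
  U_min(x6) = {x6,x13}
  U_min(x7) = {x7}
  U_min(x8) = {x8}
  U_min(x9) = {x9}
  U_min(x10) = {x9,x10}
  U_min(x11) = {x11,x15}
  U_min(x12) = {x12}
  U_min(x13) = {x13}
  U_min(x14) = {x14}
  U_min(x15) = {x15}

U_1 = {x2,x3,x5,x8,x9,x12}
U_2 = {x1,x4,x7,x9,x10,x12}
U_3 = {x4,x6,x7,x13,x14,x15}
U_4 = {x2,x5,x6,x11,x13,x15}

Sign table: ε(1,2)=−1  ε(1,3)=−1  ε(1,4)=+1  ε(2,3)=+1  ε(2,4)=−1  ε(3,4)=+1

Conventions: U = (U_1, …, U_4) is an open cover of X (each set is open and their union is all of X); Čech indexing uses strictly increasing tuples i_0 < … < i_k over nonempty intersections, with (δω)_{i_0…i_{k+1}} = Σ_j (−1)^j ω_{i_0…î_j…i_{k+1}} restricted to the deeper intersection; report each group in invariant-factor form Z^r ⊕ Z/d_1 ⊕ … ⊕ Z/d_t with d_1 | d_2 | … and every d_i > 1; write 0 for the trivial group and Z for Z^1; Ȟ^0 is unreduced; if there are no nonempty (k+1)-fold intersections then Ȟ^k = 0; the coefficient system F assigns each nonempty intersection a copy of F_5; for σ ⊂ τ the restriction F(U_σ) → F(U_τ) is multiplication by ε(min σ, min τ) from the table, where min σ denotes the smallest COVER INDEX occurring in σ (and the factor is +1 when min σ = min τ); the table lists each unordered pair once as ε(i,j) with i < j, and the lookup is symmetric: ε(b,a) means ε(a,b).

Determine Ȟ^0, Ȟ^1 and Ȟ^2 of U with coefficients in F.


nerve simplices:
  U12={x9,x12} U14={x2,x5} U23={x4,x7} U34={x6,x13,x15}
C dims 4,4; δ0: rk_F5 4
degree 0: 4−4−0 = 0 → Ȟ^0 ≅ 0
degree 1: 4−0−4 = 0 → Ȟ^1 ≅ 0
degree 2: 0−0−0 = 0 → Ȟ^2 ≅ 0

Ȟ^0 ≅ 0, Ȟ^1 ≅ 0 and Ȟ^2 ≅ 0


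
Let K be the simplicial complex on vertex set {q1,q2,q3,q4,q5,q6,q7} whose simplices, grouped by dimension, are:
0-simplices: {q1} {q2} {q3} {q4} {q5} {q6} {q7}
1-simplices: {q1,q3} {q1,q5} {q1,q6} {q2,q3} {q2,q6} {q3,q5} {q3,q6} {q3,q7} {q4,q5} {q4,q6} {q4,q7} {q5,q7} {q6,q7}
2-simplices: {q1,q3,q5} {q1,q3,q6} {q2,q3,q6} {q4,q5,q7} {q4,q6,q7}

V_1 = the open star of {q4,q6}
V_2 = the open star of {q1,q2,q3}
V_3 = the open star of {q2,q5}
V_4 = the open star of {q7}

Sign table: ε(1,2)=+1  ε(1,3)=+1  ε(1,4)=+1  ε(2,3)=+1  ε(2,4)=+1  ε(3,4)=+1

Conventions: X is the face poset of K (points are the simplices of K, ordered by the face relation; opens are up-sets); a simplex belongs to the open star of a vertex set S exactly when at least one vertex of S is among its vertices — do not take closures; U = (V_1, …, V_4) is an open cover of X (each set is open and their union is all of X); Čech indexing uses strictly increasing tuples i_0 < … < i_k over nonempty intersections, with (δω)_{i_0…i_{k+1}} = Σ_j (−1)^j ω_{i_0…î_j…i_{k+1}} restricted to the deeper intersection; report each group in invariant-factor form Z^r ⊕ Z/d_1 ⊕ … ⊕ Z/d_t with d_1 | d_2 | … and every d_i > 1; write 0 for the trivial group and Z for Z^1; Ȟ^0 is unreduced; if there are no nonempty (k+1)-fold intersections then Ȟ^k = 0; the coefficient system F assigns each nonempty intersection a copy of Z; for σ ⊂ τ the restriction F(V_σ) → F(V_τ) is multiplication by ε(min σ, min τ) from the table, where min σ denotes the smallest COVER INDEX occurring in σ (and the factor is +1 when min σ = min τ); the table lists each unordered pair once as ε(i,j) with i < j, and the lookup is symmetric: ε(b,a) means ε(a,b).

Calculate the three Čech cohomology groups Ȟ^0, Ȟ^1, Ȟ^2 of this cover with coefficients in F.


nonempty intersections:
  V1={{q4},{q6},{q1,q6},{q2,q6},{q3,q6},{q4,q5},{q4,q6},{q4,q7},{q6,q7},{q1,q3,q6},{q2,q3,q6},{q4,q5,q7},{q4,q6,q7}} V2={{q1},{q2},{q3},{q1,q3},{q1,q5},{q1,q6},{q2,q3},{q2,q6},{q3,q5},{q3,q6},{q3,q7},{q1,q3,q5},{q1,q3,q6},{q2,q3,q6}} V3={{q2},{q5},{q1,q5},{q2,q3},{q2,q6},{q3,q5},{q4,q5},{q5,q7},{q1,q3,q5},{q2,q3,q6},{q4,q5,q7}} V4={{q7},{q3,q7},{q4,q7},{q5,q7},{q6,q7},{q4,q5,q7},{q4,q6,q7}}
  V12={{q1,q6},{q2,q6},{q3,q6},{q1,q3,q6},{q2,q3,q6}} V13={{q2,q6},{q4,q5},{q2,q3,q6},{q4,q5,q7}} V14={{q4,q7},{q6,q7},{q4,q5,q7},{q4,q6,q7}} V23={{q2},{q1,q5},{q2,q3},{q2,q6},{q3,q5},{q1,q3,q5},{q2,q3,q6}} V24={{q3,q7}} V34={{q5,q7},{q4,q5,q7}}
  V123={{q2,q6},{q2,q3,q6}} V134={{q4,q5,q7}}
C dims 4,6,2; δ0: rk 3, SNF 1^3; δ1: rk 2, SNF 1^2
Ȟ^0: (4−3)−0=1 ⇒ Z
Ȟ^1: (6−2)−3=1 ⇒ Z
Ȟ^2: (2−0)−2=0 ⇒ 0

Ȟ^0 ≅ Z, Ȟ^1 ≅ Z and Ȟ^2 ≅ 0


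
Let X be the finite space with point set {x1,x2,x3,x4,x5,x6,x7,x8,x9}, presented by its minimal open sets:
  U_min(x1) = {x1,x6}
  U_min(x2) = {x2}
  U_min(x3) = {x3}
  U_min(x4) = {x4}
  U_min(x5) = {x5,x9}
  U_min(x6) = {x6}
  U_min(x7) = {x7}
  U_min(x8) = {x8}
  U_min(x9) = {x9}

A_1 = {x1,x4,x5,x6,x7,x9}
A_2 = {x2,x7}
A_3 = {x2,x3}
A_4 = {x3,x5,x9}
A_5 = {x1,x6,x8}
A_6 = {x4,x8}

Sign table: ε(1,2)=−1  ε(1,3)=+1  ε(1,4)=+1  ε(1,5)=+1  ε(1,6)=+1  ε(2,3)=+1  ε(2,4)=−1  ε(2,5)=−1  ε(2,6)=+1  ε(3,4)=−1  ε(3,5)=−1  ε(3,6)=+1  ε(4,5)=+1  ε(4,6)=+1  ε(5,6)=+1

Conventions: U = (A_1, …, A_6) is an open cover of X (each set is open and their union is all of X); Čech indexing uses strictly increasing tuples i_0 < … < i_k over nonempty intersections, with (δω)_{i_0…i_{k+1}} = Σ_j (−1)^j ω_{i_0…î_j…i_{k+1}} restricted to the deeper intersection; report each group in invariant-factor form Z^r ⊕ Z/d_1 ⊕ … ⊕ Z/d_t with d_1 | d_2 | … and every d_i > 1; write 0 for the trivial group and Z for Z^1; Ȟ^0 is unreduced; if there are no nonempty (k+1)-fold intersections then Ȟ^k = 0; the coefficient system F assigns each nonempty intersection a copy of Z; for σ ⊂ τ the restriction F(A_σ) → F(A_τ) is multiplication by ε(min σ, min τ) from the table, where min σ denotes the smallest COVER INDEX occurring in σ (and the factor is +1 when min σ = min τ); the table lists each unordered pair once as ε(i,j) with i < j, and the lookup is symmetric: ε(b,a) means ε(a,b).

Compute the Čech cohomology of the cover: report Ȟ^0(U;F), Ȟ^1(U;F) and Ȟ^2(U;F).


Ȟ^0 ≅ Z,  Ȟ^1 ≅ Z^2,  Ȟ^2 ≅ 0

nonempty overlaps:
  A12={x7} A14={x5,x9} A15={x1,x6} A16={x4} A23={x2} A34={x3} A56={x8}
C dims 6,7; δ0: rk 5, SNF 1^5
degree 0: 6−5−0 = 1 → Ȟ^0 ≅ Z
degree 1: 7−0−5 = 2 → Ȟ^1 ≅ Z^2
degree 2: 0−0−0 = 0 → Ȟ^2 ≅ 0


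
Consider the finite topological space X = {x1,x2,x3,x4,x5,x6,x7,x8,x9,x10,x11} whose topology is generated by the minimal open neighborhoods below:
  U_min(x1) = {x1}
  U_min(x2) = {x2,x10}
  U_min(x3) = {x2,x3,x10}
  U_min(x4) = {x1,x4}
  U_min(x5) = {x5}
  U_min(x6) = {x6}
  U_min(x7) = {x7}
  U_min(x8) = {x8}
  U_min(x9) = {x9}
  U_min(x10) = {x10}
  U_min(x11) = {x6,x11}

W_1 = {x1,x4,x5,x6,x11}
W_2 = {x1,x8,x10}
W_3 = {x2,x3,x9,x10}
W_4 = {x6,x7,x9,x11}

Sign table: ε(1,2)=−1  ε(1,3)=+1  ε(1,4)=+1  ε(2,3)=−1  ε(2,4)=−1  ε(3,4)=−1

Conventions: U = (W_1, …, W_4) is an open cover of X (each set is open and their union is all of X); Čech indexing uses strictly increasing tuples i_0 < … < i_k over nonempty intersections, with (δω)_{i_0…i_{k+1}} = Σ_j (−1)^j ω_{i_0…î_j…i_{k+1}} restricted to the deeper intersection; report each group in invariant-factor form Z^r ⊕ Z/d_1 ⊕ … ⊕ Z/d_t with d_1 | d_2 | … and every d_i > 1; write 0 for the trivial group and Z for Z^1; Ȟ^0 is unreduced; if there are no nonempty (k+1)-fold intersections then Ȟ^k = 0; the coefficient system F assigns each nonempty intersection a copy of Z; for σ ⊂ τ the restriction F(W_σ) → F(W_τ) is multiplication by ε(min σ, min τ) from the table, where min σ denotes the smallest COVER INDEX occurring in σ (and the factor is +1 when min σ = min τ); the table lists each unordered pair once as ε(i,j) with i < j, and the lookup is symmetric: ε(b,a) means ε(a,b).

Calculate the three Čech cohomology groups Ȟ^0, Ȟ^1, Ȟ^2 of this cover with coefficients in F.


Ȟ^0 = 0, Ȟ^1 = Z/2 and Ȟ^2 = 0

nerve of the cover:
  W12={x1} W14={x6,x11} W23={x10} W34={x9}
C dims 4,4; δ0: rk 4, SNF 1^3·2
Ȟ^0 = (4 − 4) − 0 = 0, so Ȟ^0 ≅ 0
Ȟ^1 = (4 − 0) − 4 = 0 plus torsion [2], so Ȟ^1 ≅ Z/2
Ȟ^2 = (0 − 0) − 0 = 0, so Ȟ^2 ≅ 0


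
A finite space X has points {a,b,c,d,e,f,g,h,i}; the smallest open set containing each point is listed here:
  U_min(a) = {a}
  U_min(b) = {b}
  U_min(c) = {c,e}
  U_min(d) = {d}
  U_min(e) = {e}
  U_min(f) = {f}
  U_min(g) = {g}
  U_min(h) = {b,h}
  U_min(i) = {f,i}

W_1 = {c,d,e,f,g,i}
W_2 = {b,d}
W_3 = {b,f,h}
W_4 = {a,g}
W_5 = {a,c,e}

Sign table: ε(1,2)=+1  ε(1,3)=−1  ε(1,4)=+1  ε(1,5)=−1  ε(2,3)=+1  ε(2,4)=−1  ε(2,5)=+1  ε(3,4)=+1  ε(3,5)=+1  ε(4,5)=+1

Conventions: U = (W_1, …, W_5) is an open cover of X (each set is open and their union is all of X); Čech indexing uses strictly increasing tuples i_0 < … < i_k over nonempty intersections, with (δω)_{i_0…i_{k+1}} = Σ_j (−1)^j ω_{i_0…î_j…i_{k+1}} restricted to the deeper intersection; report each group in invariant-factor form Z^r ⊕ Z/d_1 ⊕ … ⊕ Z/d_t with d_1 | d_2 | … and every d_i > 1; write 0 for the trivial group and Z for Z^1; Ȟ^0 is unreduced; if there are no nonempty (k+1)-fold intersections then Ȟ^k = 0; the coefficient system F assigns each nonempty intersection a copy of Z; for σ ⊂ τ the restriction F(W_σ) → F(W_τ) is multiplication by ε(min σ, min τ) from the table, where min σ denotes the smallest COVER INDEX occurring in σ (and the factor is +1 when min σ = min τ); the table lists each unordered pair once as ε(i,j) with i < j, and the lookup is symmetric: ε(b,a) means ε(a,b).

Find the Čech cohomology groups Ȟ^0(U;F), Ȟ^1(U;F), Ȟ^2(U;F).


cover nerve:
  W12={d} W13={f} W14={g} W15={c,e} W23={b} W45={a}
C dims 5,6; δ0: rk 5, SNF 1^4·2
Ȟ^0: (5−5)−0=0 ⇒ 0
Ȟ^1: (6−0)−5=1 plus torsion [2] ⇒ Z ⊕ Z/2
Ȟ^2: (0−0)−0=0 ⇒ 0

Ȟ^0 = 0, Ȟ^1 = Z ⊕ Z/2 and Ȟ^2 = 0


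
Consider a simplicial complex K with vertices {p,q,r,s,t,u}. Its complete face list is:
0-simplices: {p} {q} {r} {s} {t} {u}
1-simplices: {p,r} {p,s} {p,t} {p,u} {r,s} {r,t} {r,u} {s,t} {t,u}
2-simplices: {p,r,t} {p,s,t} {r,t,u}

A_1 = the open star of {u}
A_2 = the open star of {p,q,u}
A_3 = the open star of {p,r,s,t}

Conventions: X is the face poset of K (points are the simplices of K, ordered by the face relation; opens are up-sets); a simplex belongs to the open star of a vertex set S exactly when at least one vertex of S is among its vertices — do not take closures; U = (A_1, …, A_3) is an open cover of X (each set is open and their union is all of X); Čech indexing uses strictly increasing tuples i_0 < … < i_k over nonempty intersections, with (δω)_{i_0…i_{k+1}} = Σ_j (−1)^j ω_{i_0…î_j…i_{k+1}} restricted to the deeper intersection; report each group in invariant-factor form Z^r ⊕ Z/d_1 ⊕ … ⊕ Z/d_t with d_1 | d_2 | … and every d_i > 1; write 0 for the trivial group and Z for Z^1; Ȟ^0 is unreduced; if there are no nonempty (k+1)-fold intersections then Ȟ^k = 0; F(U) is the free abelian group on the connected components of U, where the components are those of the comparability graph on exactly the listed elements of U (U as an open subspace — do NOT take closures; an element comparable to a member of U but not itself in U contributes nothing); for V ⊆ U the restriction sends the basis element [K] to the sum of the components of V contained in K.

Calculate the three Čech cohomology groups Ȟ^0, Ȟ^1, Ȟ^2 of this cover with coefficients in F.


nonempty overlaps:
  A1={{u},{p,u},{r,u},{t,u},{r,t,u}} A2={{p},{q},{u},{p,r},{p,s},{p,t},{p,u},{r,u},{t,u},{p,r,t},{p,s,t},{r,t,u}} A3={{p},{r},{s},{t},{p,r},{p,s},{p,t},{p,u},{r,s},{r,t},{r,u},{s,t},{t,u},{p,r,t},{p,s,t},{r,t,u}}
  A12={{u},{p,u},{r,u},{t,u},{r,t,u}} A13={{p,u},{r,u},{t,u},{r,t,u}} A23={{p},{p,r},{p,s},{p,t},{p,u},{r,u},{t,u},{p,r,t},{p,s,t},{r,t,u}}
  A123={{p,u},{r,u},{t,u},{r,t,u}}
components per intersection:
  A1: {{u},{p,u},{r,u},{t,u},{r,t,u}}
  A2: {{p},{u},{p,r},{p,s},{p,t},{p,u},{r,u},{t,u},{p,r,t},{p,s,t},{r,t,u}} {{q}}
  A3: {{p},{r},{s},{t},{p,r},{p,s},{p,t},{p,u},{r,s},{r,t},{r,u},{s,t},{t,u},{p,r,t},{p,s,t},{r,t,u}}
  A12: {{u},{p,u},{r,u},{t,u},{r,t,u}}
  A13: {{p,u}} {{r,u},{t,u},{r,t,u}}
  A23: {{p},{p,r},{p,s},{p,t},{p,u},{p,r,t},{p,s,t}} {{r,u},{t,u},{r,t,u}}
  A123: {{p,u}} {{r,u},{t,u},{r,t,u}}
C dims 4,5,2; δ0: rk 2, SNF 1^2; δ1: rk 2, SNF 1^2
degree 0: 4−2−0 = 2 → Ȟ^0 ≅ Z^2
degree 1: 5−2−2 = 1 → Ȟ^1 ≅ Z
degree 2: 2−0−2 = 0 → Ȟ^2 ≅ 0

Ȟ^0 ≅ Z^2, Ȟ^1 ≅ Z and Ȟ^2 ≅ 0


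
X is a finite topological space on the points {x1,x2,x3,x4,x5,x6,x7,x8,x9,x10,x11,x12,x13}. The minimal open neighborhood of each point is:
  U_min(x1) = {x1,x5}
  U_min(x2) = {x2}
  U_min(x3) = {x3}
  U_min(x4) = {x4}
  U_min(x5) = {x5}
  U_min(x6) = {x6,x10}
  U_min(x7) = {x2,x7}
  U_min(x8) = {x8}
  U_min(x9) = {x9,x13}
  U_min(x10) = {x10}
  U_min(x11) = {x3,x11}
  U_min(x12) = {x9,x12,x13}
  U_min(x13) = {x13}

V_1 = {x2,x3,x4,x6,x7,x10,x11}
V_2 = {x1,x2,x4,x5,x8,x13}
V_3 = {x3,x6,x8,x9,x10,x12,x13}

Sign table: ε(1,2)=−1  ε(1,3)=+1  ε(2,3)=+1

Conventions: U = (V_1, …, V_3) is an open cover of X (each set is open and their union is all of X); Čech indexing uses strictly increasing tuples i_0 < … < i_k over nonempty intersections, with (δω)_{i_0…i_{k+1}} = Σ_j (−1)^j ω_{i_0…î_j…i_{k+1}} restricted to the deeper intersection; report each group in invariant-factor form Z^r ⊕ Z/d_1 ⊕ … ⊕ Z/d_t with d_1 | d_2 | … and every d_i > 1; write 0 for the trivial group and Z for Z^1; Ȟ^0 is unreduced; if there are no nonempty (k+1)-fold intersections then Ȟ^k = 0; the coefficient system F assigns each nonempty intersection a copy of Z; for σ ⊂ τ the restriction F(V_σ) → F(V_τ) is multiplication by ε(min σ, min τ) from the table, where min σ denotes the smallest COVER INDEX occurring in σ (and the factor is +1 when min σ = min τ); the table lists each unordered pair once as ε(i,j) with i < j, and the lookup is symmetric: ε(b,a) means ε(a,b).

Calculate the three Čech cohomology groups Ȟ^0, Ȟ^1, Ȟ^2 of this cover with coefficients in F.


Ȟ^0 = 0; Ȟ^1 = Z/2; Ȟ^2 = 0

cover nerve:
  V12={x2,x4} V13={x3,x6,x10} V23={x8,x13}
C dims 3,3; δ0: rk 3, SNF 1^2·2
Ȟ^0: (3−3)−0=0 ⇒ 0
Ȟ^1: (3−0)−3=0 plus torsion [2] ⇒ Z/2
Ȟ^2: (0−0)−0=0 ⇒ 0


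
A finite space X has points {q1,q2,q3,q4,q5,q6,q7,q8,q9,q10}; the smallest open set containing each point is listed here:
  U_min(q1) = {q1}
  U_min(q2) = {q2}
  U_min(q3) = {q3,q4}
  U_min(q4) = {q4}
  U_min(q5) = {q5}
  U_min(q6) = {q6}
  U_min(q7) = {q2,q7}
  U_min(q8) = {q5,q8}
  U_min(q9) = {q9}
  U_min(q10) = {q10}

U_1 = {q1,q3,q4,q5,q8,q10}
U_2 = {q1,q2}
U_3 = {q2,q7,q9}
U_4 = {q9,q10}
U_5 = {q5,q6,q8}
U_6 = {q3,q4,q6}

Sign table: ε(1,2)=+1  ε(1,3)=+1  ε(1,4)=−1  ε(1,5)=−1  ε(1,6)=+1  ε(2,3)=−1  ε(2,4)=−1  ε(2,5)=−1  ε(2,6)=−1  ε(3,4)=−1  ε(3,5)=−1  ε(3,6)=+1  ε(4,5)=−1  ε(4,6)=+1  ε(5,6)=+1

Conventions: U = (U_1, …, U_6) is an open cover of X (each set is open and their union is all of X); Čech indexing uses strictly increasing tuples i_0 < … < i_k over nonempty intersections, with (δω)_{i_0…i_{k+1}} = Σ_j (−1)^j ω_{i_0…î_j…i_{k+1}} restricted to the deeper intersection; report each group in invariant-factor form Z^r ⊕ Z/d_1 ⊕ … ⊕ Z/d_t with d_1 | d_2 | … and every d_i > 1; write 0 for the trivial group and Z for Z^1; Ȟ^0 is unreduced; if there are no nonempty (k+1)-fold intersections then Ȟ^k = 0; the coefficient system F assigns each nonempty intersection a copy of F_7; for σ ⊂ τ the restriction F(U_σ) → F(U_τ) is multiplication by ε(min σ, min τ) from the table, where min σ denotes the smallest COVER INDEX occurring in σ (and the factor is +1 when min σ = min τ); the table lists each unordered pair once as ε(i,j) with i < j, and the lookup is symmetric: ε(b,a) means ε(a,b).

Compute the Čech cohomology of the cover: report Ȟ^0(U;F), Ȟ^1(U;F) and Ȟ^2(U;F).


nerve simplices:
  U12={q1} U14={q10} U15={q5,q8} U16={q3,q4} U23={q2} U34={q9} U56={q6}
C dims 6,7; δ0: rk_F7 6
degree 0: 6−6−0 = 0 → Ȟ^0 ≅ 0
degree 1: 7−0−6 = 1 → Ȟ^1 ≅ Z/7
degree 2: 0−0−0 = 0 → Ȟ^2 ≅ 0

Ȟ^0(U;F) ≅ 0; Ȟ^1(U;F) ≅ Z/7; Ȟ^2(U;F) ≅ 0


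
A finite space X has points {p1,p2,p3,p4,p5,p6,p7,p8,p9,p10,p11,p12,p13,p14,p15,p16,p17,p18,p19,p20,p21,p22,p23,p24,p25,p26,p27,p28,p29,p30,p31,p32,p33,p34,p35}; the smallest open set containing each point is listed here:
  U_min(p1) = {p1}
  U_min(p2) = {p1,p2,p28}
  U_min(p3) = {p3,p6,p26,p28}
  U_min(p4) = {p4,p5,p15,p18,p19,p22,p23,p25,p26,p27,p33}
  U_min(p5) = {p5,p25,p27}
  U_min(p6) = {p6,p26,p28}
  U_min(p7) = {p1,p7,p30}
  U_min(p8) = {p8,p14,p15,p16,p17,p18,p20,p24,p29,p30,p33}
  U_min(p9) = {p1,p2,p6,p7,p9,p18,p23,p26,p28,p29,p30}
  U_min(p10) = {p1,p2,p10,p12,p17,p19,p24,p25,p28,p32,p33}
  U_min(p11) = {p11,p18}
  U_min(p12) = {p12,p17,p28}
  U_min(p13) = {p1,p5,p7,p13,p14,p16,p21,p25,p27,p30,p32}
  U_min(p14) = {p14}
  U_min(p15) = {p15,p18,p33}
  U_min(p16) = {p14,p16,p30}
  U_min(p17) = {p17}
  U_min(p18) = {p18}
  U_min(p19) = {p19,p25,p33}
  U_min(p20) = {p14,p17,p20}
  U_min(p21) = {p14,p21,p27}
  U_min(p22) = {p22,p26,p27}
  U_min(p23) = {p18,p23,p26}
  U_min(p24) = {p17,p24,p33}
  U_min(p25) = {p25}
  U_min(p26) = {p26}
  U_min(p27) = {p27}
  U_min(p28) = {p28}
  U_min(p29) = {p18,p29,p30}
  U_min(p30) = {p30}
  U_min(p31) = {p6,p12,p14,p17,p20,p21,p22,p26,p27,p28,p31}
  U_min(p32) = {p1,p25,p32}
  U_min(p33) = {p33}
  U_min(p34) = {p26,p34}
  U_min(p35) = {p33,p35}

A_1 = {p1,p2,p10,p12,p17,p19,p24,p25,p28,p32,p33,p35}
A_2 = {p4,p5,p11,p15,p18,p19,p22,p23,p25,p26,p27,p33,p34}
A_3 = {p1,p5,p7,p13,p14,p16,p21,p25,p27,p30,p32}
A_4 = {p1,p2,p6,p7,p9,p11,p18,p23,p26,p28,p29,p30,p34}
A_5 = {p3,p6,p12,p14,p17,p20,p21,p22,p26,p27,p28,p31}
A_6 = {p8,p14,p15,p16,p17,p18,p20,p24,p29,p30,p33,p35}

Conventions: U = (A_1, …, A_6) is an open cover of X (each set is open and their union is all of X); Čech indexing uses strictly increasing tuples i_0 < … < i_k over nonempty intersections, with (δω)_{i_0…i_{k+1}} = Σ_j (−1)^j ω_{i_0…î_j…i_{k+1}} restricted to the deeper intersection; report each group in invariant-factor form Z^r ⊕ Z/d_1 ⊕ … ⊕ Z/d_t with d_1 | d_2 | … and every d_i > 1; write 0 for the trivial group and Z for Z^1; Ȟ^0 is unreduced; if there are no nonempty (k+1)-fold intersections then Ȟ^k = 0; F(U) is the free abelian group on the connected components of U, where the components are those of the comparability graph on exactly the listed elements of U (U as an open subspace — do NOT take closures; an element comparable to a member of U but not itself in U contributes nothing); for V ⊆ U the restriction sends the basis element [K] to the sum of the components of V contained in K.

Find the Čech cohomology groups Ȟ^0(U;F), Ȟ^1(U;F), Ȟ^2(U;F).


Ȟ^0(U;F) ≅ Z,  Ȟ^1(U;F) ≅ 0,  Ȟ^2(U;F) ≅ Z/2

nerve of the cover:
  A12={p19,p25,p33} A13={p1,p25,p32} A14={p1,p2,p28} A15={p12,p17,p28} A16={p17,p24,p33,p35} A23={p5,p25,p27} A24={p11,p18,p23,p26,p34} A25={p22,p26,p27} A26={p15,p18,p33} A34={p1,p7,p30} A35={p14,p21,p27} A36={p14,p16,p30} A45={p6,p26,p28} A46={p18,p29,p30} A56={p14,p17,p20}
  A123={p25} A126={p33} A134={p1} A145={p28} A156={p17} A235={p27} A245={p26} A246={p18} A346={p30} A356={p14}
components per intersection:
  A1: {p1,p2,p10,p12,p17,p19,p24,p25,p28,p32,p33,p35}
  A2: {p4,p5,p11,p15,p18,p19,p22,p23,p25,p26,p27,p33,p34}
  A3: {p1,p5,p7,p13,p14,p16,p21,p25,p27,p30,p32}
  A4: {p1,p2,p6,p7,p9,p11,p18,p23,p26,p28,p29,p30,p34}
  A5: {p3,p6,p12,p14,p17,p20,p21,p22,p26,p27,p28,p31}
  A6: {p8,p14,p15,p16,p17,p18,p20,p24,p29,p30,p33,p35}
  A12: {p19,p25,p33}
  A13: {p1,p25,p32}
  A14: {p1,p2,p28}
  A15: {p12,p17,p28}
  A16: {p17,p24,p33,p35}
  A23: {p5,p25,p27}
  A24: {p11,p18,p23,p26,p34}
  A25: {p22,p26,p27}
  A26: {p15,p18,p33}
  A34: {p1,p7,p30}
  A35: {p14,p21,p27}
  A36: {p14,p16,p30}
  A45: {p6,p26,p28}
  A46: {p18,p29,p30}
  A56: {p14,p17,p20}
  A123: {p25}
  A126: {p33}
  A134: {p1}
  A145: {p28}
  A156: {p17}
  A235: {p27}
  A245: {p26}
  A246: {p18}
  A346: {p30}
  A356: {p14}
C dims 6,15,10; δ0: rk 5, SNF 1^5; δ1: rk 10, SNF 1^9·2
Ȟ^0 = (6 − 5) − 0 = 1, so Ȟ^0 ≅ Z
Ȟ^1 = (15 − 10) − 5 = 0, so Ȟ^1 ≅ 0
Ȟ^2 = (10 − 0) − 10 = 0 plus torsion [2], so Ȟ^2 ≅ Z/2


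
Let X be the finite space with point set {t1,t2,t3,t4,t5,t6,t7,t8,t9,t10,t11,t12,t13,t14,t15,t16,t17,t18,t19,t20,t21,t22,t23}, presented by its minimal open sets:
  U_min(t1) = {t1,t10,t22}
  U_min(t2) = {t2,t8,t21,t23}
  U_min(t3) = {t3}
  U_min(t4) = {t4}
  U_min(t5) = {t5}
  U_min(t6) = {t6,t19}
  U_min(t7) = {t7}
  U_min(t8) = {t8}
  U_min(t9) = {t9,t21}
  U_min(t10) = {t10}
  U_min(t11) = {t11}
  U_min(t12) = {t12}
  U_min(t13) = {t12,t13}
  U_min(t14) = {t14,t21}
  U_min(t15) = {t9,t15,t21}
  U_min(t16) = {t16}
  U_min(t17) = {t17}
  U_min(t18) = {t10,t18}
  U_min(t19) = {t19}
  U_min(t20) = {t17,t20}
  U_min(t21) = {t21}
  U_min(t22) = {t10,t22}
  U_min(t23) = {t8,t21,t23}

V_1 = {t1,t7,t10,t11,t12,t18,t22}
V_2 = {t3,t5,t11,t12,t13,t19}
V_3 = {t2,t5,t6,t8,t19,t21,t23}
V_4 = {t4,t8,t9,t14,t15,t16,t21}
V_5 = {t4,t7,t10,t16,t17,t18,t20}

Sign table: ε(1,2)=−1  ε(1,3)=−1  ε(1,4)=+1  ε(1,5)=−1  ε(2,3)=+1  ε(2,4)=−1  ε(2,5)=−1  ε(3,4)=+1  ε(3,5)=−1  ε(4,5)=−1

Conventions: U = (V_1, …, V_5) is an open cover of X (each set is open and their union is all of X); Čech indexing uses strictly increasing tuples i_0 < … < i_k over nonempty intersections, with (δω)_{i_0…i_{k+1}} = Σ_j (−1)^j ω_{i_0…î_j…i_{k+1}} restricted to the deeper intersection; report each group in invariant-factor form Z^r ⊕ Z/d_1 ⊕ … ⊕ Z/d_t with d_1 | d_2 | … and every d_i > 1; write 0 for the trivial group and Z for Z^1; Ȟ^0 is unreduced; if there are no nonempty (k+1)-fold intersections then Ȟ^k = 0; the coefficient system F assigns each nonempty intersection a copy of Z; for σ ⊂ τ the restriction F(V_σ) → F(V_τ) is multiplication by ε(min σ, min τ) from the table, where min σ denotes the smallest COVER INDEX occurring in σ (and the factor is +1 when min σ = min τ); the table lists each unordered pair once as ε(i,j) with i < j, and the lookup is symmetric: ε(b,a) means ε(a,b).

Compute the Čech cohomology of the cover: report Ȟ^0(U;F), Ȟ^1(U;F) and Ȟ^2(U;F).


nerve of the cover:
  V12={t11,t12} V15={t7,t10,t18} V23={t5,t19} V34={t8,t21} V45={t4,t16}
C dims 5,5; δ0: rk 5, SNF 1^4·2
Ȟ^0 = (5 − 5) − 0 = 0, so Ȟ^0 ≅ 0
Ȟ^1 = (5 − 0) − 5 = 0 plus torsion [2], so Ȟ^1 ≅ Z/2
Ȟ^2 = (0 − 0) − 0 = 0, so Ȟ^2 ≅ 0

Ȟ^0 = 0; Ȟ^1 = Z/2; Ȟ^2 = 0


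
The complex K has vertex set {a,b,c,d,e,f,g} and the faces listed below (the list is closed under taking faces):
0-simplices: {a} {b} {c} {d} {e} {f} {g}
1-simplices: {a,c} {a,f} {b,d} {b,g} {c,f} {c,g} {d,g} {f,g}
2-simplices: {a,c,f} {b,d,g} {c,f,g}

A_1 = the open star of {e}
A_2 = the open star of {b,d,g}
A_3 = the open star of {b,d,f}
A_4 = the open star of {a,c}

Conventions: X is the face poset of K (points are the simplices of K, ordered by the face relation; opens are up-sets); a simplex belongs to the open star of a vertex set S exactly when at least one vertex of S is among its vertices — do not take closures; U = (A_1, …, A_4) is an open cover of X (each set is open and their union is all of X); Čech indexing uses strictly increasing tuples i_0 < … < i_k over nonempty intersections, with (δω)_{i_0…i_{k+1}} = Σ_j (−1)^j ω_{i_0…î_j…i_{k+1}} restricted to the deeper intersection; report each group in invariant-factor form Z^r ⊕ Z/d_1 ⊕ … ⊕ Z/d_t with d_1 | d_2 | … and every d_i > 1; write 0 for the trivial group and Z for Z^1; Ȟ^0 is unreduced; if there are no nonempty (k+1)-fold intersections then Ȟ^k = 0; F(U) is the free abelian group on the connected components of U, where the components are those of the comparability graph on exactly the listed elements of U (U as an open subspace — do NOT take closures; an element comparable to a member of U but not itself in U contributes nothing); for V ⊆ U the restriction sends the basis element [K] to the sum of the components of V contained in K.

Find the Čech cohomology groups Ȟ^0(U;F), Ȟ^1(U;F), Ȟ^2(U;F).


Ȟ^0 = Z^2, Ȟ^1 = 0, Ȟ^2 = 0

nonempty intersections:
  A1={{e}} A2={{b},{d},{g},{b,d},{b,g},{c,g},{d,g},{f,g},{b,d,g},{c,f,g}} A3={{b},{d},{f},{a,f},{b,d},{b,g},{c,f},{d,g},{f,g},{a,c,f},{b,d,g},{c,f,g}} A4={{a},{c},{a,c},{a,f},{c,f},{c,g},{a,c,f},{c,f,g}}
  A23={{b},{d},{b,d},{b,g},{d,g},{f,g},{b,d,g},{c,f,g}} A24={{c,g},{c,f,g}} A34={{a,f},{c,f},{a,c,f},{c,f,g}}
  A234={{c,f,g}}
components per intersection:
  A1: {{e}}
  A2: {{b},{d},{g},{b,d},{b,g},{c,g},{d,g},{f,g},{b,d,g},{c,f,g}}
  A3: {{b},{d},{b,d},{b,g},{d,g},{b,d,g}} {{f},{a,f},{c,f},{f,g},{a,c,f},{c,f,g}}
  A4: {{a},{c},{a,c},{a,f},{c,f},{c,g},{a,c,f},{c,f,g}}
  A23: {{b},{d},{b,d},{b,g},{d,g},{b,d,g}} {{f,g},{c,f,g}}
  A24: {{c,g},{c,f,g}}
  A34: {{a,f},{c,f},{a,c,f},{c,f,g}}
  A234: {{c,f,g}}
C dims 5,4,1; δ0: rk 3, SNF 1^3; δ1: rk 1, SNF 1^1
Ȟ^0: (5−3)−0=2 ⇒ Z^2
Ȟ^1: (4−1)−3=0 ⇒ 0
Ȟ^2: (1−0)−1=0 ⇒ 0


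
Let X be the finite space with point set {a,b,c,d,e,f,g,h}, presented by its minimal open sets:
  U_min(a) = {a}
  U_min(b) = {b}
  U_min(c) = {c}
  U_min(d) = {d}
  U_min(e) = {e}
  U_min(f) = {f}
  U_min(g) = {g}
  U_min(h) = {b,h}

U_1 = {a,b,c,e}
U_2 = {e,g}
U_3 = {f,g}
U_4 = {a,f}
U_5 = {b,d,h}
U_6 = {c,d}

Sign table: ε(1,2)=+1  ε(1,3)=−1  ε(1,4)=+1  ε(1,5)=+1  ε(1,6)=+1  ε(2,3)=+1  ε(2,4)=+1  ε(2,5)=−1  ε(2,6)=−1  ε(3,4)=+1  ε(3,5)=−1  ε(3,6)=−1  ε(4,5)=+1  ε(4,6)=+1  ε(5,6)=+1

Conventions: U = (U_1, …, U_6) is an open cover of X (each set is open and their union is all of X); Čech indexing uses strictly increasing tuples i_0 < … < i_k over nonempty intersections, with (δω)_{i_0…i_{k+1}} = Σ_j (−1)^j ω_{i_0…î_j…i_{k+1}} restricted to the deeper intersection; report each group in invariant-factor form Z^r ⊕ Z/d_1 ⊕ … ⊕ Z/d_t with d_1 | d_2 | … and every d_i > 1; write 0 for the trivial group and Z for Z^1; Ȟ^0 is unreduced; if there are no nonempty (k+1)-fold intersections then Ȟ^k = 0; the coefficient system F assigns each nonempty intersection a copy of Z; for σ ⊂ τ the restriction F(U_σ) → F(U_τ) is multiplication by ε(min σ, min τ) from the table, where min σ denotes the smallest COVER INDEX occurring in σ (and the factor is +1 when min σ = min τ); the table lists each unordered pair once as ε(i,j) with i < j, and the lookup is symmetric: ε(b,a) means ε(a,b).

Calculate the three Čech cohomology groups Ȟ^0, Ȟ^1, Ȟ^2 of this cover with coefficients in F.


Ȟ^0(U;F) ≅ Z, Ȟ^1(U;F) ≅ Z^2, Ȟ^2(U;F) ≅ 0

nonempty overlaps:
  U12={e} U14={a} U15={b} U16={c} U23={g} U34={f} U56={d}
C dims 6,7; δ0: rk 5, SNF 1^5
degree 0: 6−5−0 = 1 → Ȟ^0 ≅ Z
degree 1: 7−0−5 = 2 → Ȟ^1 ≅ Z^2
degree 2: 0−0−0 = 0 → Ȟ^2 ≅ 0


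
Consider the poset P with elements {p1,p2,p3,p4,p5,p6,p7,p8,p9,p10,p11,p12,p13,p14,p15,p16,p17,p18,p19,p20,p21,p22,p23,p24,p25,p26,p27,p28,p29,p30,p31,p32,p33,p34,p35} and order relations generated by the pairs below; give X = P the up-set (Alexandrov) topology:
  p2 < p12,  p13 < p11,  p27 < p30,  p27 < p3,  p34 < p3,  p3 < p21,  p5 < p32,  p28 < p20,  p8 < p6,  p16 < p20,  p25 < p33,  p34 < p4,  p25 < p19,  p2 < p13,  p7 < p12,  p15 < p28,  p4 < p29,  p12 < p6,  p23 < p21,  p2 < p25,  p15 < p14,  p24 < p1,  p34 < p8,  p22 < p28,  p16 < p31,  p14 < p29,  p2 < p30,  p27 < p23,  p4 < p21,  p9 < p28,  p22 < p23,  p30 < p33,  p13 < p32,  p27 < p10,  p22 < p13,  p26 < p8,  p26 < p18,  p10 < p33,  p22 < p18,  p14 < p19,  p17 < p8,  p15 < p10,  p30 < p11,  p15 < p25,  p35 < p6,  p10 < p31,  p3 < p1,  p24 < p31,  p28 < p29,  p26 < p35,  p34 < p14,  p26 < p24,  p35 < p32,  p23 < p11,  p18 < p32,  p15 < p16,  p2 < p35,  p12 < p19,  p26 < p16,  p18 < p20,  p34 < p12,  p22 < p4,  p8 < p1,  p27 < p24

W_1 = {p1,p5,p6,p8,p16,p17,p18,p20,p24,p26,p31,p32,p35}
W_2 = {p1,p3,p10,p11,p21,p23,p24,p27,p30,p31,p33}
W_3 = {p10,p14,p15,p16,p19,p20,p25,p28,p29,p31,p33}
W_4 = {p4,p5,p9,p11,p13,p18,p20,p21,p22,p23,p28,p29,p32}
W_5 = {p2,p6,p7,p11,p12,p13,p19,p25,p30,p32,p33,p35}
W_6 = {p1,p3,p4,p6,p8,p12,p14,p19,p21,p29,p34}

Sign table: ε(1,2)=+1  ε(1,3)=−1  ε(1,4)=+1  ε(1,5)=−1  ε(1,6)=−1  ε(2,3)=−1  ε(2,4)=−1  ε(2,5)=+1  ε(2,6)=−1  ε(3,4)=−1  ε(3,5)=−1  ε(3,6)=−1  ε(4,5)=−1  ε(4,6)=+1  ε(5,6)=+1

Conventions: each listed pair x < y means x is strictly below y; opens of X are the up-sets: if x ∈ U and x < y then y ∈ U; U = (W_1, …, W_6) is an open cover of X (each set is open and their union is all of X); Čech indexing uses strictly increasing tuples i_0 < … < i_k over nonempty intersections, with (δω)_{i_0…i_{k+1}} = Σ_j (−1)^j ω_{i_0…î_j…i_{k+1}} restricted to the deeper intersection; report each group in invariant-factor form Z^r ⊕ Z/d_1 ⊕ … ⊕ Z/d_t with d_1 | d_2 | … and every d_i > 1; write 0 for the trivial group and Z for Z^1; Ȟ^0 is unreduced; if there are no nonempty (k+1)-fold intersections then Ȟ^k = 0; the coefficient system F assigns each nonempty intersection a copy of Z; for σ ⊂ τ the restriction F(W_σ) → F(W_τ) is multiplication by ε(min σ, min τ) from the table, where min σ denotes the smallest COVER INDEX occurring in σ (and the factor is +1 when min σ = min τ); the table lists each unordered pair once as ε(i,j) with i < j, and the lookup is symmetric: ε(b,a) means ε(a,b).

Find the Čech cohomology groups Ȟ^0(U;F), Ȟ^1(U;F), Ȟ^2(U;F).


cover nerve:
  W12={p1,p24,p31} W13={p16,p20,p31} W14={p5,p18,p20,p32} W15={p6,p32,p35} W16={p1,p6,p8} W23={p10,p31,p33} W24={p11,p21,p23} W25={p11,p30,p33} W26={p1,p3,p21} W34={p20,p28,p29} W35={p19,p25,p33} W36={p14,p19,p29} W45={p11,p13,p32} W46={p4,p21,p29} W56={p6,p12,p19}
  W123={p31} W126={p1} W134={p20} W145={p32} W156={p6} W235={p33} W245={p11} W246={p21} W346={p29} W356={p19}
C dims 6,15,10; δ0: rk 6, SNF 1^5·2; δ1: rk 9, SNF 1^9
Ȟ^0: (6−6)−0=0 ⇒ 0
Ȟ^1: (15−9)−6=0 plus torsion [2] ⇒ Z/2
Ȟ^2: (10−0)−9=1 ⇒ Z

Ȟ^0 ≅ 0,  Ȟ^1 ≅ Z/2,  Ȟ^2 ≅ Z


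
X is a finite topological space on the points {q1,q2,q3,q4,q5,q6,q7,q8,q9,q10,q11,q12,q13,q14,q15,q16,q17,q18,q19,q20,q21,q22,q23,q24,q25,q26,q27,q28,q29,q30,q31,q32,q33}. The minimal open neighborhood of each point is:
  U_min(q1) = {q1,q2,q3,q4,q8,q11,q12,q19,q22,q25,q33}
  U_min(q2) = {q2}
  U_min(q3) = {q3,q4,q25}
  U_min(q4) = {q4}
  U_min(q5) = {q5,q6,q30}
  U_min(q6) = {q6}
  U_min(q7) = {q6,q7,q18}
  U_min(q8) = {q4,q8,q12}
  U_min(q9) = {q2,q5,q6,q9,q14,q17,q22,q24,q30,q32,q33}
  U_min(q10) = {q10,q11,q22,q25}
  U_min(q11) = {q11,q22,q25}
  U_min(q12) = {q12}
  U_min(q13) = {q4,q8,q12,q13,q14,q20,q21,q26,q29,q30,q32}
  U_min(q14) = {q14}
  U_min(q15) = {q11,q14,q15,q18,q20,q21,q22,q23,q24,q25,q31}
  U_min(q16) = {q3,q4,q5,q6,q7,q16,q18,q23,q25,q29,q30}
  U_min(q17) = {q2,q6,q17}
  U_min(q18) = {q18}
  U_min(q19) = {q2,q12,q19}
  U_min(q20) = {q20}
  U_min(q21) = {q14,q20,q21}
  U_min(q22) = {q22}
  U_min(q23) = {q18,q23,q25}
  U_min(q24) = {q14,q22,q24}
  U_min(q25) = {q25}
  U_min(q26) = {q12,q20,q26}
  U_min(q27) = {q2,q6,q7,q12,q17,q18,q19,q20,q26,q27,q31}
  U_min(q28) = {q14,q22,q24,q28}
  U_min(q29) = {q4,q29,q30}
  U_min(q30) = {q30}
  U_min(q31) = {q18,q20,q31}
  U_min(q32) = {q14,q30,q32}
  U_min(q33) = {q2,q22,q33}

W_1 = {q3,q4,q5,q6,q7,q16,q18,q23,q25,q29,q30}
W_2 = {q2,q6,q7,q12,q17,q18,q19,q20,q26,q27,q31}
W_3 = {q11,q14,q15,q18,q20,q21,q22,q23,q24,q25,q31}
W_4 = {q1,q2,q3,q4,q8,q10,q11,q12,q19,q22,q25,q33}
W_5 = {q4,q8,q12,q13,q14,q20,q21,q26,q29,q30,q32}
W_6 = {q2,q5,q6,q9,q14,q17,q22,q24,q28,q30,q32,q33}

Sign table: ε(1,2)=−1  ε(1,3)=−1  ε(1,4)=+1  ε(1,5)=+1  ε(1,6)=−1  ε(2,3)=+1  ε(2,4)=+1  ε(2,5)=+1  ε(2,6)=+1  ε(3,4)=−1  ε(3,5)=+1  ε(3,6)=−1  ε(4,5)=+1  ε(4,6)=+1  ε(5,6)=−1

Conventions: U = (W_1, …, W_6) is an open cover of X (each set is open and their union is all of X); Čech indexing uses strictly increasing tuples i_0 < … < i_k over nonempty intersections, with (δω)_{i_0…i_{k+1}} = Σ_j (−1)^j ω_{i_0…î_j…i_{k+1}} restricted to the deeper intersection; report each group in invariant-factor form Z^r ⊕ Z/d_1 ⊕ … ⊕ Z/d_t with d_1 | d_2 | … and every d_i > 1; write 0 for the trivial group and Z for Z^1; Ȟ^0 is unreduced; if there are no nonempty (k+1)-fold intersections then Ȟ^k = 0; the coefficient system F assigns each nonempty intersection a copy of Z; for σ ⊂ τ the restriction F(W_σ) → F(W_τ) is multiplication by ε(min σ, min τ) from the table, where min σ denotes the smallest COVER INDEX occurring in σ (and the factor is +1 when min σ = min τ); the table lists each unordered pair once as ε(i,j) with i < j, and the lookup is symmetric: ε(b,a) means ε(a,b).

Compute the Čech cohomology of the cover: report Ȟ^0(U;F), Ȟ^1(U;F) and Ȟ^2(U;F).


Ȟ^0 = 0,  Ȟ^1 = Z/2,  Ȟ^2 = Z

nerve of the cover:
  W12={q6,q7,q18} W13={q18,q23,q25} W14={q3,q4,q25} W15={q4,q29,q30} W16={q5,q6,q30} W23={q18,q20,q31} W24={q2,q12,q19} W25={q12,q20,q26} W26={q2,q6,q17} W34={q11,q22,q25} W35={q14,q20,q21} W36={q14,q22,q24} W45={q4,q8,q12} W46={q2,q22,q33} W56={q14,q30,q32}
  W123={q18} W126={q6} W134={q25} W145={q4} W156={q30} W235={q20} W245={q12} W246={q2} W346={q22} W356={q14}
C dims 6,15,10; δ0: rk 6, SNF 1^5·2; δ1: rk 9, SNF 1^9
Ȟ^0 = (6 − 6) − 0 = 0, so Ȟ^0 ≅ 0
Ȟ^1 = (15 − 9) − 6 = 0 plus torsion [2], so Ȟ^1 ≅ Z/2
Ȟ^2 = (10 − 0) − 9 = 1, so Ȟ^2 ≅ Z


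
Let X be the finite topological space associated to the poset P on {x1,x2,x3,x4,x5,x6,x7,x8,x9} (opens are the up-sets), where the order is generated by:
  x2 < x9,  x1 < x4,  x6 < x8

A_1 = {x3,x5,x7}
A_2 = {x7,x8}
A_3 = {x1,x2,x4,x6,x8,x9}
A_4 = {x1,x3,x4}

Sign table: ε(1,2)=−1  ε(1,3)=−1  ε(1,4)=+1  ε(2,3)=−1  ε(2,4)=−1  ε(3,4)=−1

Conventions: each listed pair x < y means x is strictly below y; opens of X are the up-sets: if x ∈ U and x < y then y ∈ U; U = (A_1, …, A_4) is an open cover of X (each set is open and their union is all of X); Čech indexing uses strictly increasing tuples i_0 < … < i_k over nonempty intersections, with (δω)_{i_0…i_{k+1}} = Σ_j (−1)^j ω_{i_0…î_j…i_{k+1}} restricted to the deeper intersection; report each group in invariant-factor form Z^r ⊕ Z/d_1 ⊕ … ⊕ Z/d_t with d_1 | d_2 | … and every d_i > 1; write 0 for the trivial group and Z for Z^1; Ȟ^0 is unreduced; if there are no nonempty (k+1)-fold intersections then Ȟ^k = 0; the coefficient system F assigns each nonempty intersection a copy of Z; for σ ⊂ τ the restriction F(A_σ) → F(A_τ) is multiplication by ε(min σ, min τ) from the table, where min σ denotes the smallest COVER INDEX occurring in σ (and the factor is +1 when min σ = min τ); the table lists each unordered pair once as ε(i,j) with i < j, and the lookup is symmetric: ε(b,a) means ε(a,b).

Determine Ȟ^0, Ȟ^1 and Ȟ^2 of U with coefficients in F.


Ȟ^0(U;F) ≅ 0, Ȟ^1(U;F) ≅ Z/2 and Ȟ^2(U;F) ≅ 0

intersection data:
  A12={x7} A14={x3} A23={x8} A34={x1,x4}
C dims 4,4; δ0: rk 4, SNF 1^3·2
Ȟ^0 = (4 − 4) − 0 = 0, so Ȟ^0 ≅ 0
Ȟ^1 = (4 − 0) − 4 = 0 plus torsion [2], so Ȟ^1 ≅ Z/2
Ȟ^2 = (0 − 0) − 0 = 0, so Ȟ^2 ≅ 0
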